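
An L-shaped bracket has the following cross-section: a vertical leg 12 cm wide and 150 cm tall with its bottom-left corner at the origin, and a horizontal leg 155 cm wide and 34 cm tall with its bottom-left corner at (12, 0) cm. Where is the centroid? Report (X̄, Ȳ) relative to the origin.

X̄ = 68.24 cm, Ȳ = 31.77 cm

Part | A | x̄ᵢ | ȳᵢ | A·x̄ᵢ | A·ȳᵢ
vertical leg | 1800.00 | 6.00 | 75.00 | 10800.00 | 135000.00
horizontal leg | 5270.00 | 89.50 | 17.00 | 471665.00 | 89590.00
Σ | 7070.00 |  |  | 482465.00 | 224590.00
X̄ = 482465.00 / 7070.00 = 68.24 cm
Ȳ = 224590.00 / 7070.00 = 31.77 cm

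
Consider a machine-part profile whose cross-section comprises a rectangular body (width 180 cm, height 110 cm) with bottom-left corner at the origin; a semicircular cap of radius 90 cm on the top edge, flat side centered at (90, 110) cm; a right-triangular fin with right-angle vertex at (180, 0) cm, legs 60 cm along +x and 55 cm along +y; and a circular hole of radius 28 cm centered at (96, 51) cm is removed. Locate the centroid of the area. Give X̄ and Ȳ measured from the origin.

Part | A | x̄ᵢ | ȳᵢ | A·x̄ᵢ | A·ȳᵢ
rectangular body | 19800.00 | 90.00 | 55.00 | 1782000.00 | 1089000.00
semicircular top | 12723.45 | 90.00 | 148.20 | 1145110.52 | 1885579.53
triangular fin | 1650.00 | 200.00 | 18.33 | 330000.00 | 30250.00
hole | -2463.01 | 96.00 | 51.00 | -236448.83 | -125613.44
Σ | 31710.44 |  |  | 3020661.69 | 2879216.09
X̄ = 3020661.69 / 31710.44 = 95.26 cm
Ȳ = 2879216.09 / 31710.44 = 90.80 cm

X̄ = 95.26 cm, Ȳ = 90.80 cm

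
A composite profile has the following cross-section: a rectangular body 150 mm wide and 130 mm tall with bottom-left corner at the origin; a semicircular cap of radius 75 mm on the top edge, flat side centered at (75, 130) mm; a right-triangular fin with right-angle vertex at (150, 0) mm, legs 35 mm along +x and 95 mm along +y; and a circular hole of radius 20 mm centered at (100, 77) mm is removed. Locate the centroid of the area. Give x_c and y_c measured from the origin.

Part | A | x̄ᵢ | ȳᵢ | A·x̄ᵢ | A·ȳᵢ
rectangular body | 19500.00 | 75.00 | 65.00 | 1462500.00 | 1267500.00
semicircular top | 8835.73 | 75.00 | 161.83 | 662679.70 | 1429894.81
triangular fin | 1662.50 | 161.67 | 31.67 | 268770.83 | 52645.83
hole | -1256.64 | 100.00 | 77.00 | -125663.71 | -96761.05
Σ | 28741.59 |  |  | 2268286.83 | 2653279.59
x_c = 2268286.83 / 28741.59 = 78.92 mm
y_c = 2653279.59 / 28741.59 = 92.31 mm

x_c = 78.92 mm, y_c = 92.31 mm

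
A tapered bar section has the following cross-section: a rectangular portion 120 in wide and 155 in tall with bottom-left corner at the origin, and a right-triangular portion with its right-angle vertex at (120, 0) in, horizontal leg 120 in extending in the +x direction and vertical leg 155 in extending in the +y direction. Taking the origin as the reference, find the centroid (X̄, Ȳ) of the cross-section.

X̄ = 93.33 in, Ȳ = 68.89 in

Part | A | x̄ᵢ | ȳᵢ | A·x̄ᵢ | A·ȳᵢ
rectangular portion | 18600.00 | 60.00 | 77.50 | 1116000.00 | 1441500.00
triangular portion | 9300.00 | 160.00 | 51.67 | 1488000.00 | 480500.00
Σ | 27900.00 |  |  | 2604000.00 | 1922000.00
X̄ = 2604000.00 / 27900.00 = 93.33 in
Ȳ = 1922000.00 / 27900.00 = 68.89 in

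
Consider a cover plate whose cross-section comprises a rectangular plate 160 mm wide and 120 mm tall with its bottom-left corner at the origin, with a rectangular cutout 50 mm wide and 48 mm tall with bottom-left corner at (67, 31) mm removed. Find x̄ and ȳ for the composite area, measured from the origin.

plate: A = 160 × 120 = 19200.00, centroid at (80.00, 60.00).
hole: A = −(50 × 48) = -2400.00, centroid at (92.00, 55.00).
ΣA = 16800.00 mm²
ΣAx̄ = (19200.00)(80.00) + (-2400.00)(92.00) = 1315200.00 mm³
ΣAȳ = (19200.00)(60.00) + (-2400.00)(55.00) = 1020000.00 mm³
x̄ = 1315200.00 / 16800.00 = 78.29 mm
ȳ = 1020000.00 / 16800.00 = 60.71 mm

x̄ = 78.29 mm, ȳ = 60.71 mm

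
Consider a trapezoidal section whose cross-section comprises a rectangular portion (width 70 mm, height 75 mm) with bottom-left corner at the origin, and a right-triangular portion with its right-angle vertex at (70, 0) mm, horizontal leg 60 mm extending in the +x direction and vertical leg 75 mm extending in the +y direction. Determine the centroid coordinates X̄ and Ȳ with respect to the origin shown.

Part | A | x̄ᵢ | ȳᵢ | A·x̄ᵢ | A·ȳᵢ
rectangular portion | 5250.00 | 35.00 | 37.50 | 183750.00 | 196875.00
triangular portion | 2250.00 | 90.00 | 25.00 | 202500.00 | 56250.00
Σ | 7500.00 |  |  | 386250.00 | 253125.00
X̄ = 386250.00 / 7500.00 = 51.50 mm
Ȳ = 253125.00 / 7500.00 = 33.75 mm

X̄ = 51.50 mm, Ȳ = 33.75 mm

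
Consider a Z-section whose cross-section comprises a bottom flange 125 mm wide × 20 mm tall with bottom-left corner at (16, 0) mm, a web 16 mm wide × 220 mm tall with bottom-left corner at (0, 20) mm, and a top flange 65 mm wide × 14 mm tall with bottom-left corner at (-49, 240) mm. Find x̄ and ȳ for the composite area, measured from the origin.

x̄ = 30.22 mm, ȳ = 102.07 mm

bottom flange: A = 125 × 20 = 2500.00, centroid at (78.50, 10.00).
web: A = 16 × 220 = 3520.00, centroid at (8.00, 130.00).
top flange: A = 65 × 14 = 910.00, centroid at (-16.50, 247.00).
ΣA = 6930.00 mm²
ΣAx̄ = (2500.00)(78.50) + (3520.00)(8.00) + (910.00)(-16.50) = 209395.00 mm³
ΣAȳ = (2500.00)(10.00) + (3520.00)(130.00) + (910.00)(247.00) = 707370.00 mm³
x̄ = 209395.00 / 6930.00 = 30.22 mm
ȳ = 707370.00 / 6930.00 = 102.07 mm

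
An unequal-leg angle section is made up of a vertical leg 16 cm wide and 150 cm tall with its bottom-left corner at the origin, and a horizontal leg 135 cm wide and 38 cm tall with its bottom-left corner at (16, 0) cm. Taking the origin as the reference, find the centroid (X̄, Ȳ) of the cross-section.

X̄ = 59.44 cm, Ȳ = 36.85 cm

vertical leg: A = 16 × 150 = 2400.00, centroid at (8.00, 75.00).
horizontal leg: A = 135 × 38 = 5130.00, centroid at (83.50, 19.00).
ΣA = 7530.00 cm²
ΣAX̄ = (2400.00)(8.00) + (5130.00)(83.50) = 447555.00 cm³
ΣAȲ = (2400.00)(75.00) + (5130.00)(19.00) = 277470.00 cm³
X̄ = 447555.00 / 7530.00 = 59.44 cm
Ȳ = 277470.00 / 7530.00 = 36.85 cm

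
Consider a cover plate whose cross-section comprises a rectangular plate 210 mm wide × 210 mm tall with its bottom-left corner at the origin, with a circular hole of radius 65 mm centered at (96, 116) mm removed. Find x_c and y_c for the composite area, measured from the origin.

x_c = 108.88 mm, y_c = 100.26 mm

plate: A = 210 × 210 = 44100.00, centroid at (105.00, 105.00).
hole: A = −π·65² = -13273.23, centroid at (96.00, 116.00).
ΣA = 30826.77 mm², ΣAx_c = 3356270.02 mm³, ΣAy_c = 3090805.44 mm³.
x_c = 3356270.02/30826.77 = 108.88 mm; y_c = 3090805.44/30826.77 = 100.26 mm.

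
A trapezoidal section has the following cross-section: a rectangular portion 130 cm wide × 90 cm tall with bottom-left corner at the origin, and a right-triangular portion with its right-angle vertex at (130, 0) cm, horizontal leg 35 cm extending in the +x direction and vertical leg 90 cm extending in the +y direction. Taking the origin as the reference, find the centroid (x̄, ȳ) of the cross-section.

rectangular portion: A = 130 × 90 = 11700.00, centroid at (65.00, 45.00).
triangular portion: A = ½·35·90 = 1575.00, centroid at (141.67, 30.00).
ΣA = 13275.00 cm², ΣAx̄ = 983625.00 cm³, ΣAȳ = 573750.00 cm³.
x̄ = 983625.00/13275.00 = 74.10 cm; ȳ = 573750.00/13275.00 = 43.22 cm.

x̄ = 74.10 cm, ȳ = 43.22 cm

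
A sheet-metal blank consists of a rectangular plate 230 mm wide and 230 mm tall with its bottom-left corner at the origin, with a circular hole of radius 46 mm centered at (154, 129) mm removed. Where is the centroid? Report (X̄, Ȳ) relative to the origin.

X̄ = 109.39 mm, Ȳ = 112.99 mm

plate: A = 230 × 230 = 52900.00, centroid at (115.00, 115.00).
hole: A = −π·46² = -6647.61, centroid at (154.00, 129.00).
ΣA = 46252.39 mm², ΣAX̄ = 5059768.05 mm³, ΣAȲ = 5225958.30 mm³.
X̄ = 5059768.05/46252.39 = 109.39 mm; Ȳ = 5225958.30/46252.39 = 112.99 mm.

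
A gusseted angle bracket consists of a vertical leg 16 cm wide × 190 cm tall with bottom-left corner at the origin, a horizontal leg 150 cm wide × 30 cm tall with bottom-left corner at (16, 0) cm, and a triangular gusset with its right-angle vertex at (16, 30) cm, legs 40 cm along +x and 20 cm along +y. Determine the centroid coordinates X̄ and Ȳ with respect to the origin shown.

vertical leg: A = 16 × 190 = 3040.00, centroid at (8.00, 95.00).
horizontal leg: A = 150 × 30 = 4500.00, centroid at (91.00, 15.00).
gusset: A = ½·40·20 = 400.00, centroid at (29.33, 36.67).
ΣA = 7940.00 cm², ΣAX̄ = 445553.33 cm³, ΣAȲ = 370966.67 cm³.
X̄ = 445553.33/7940.00 = 56.12 cm; Ȳ = 370966.67/7940.00 = 46.72 cm.

X̄ = 56.12 cm, Ȳ = 46.72 cm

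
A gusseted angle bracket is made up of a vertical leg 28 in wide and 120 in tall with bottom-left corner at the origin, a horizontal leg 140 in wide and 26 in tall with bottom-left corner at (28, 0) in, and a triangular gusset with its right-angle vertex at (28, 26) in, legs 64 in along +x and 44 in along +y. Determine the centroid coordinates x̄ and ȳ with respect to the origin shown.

x̄ = 56.28 in, ȳ = 36.42 in

vertical leg: A = 28 × 120 = 3360.00, centroid at (14.00, 60.00).
horizontal leg: A = 140 × 26 = 3640.00, centroid at (98.00, 13.00).
gusset: A = ½·64·44 = 1408.00, centroid at (49.33, 40.67).
ΣA = 8408.00 in²
ΣAx̄ = (3360.00)(14.00) + (3640.00)(98.00) + (1408.00)(49.33) = 473221.33 in³
ΣAȳ = (3360.00)(60.00) + (3640.00)(13.00) + (1408.00)(40.67) = 306178.67 in³
x̄ = 473221.33 / 8408.00 = 56.28 in
ȳ = 306178.67 / 8408.00 = 36.42 in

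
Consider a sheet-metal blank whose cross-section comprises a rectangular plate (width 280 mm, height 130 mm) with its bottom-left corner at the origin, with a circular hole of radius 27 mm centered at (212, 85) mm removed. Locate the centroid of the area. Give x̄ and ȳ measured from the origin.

Part | A | x̄ᵢ | ȳᵢ | A·x̄ᵢ | A·ȳᵢ
plate | 36400.00 | 140.00 | 65.00 | 5096000.00 | 2366000.00
hole | -2290.22 | 212.00 | 85.00 | -485526.86 | -194668.79
Σ | 34109.78 |  |  | 4610473.14 | 2171331.21
x̄ = 4610473.14 / 34109.78 = 135.17 mm
ȳ = 2171331.21 / 34109.78 = 63.66 mm

x̄ = 135.17 mm, ȳ = 63.66 mm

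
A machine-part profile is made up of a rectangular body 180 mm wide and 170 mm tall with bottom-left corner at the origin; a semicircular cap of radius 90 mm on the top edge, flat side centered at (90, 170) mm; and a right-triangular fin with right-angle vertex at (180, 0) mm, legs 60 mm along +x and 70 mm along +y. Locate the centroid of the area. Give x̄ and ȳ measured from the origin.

rectangular body: A = 180 × 170 = 30600.00, centroid at (90.00, 85.00).
semicircular top: A = ½π·90² = 12723.45, centroid at (90.00, 208.20).
triangular fin: A = ½·60·70 = 2100.00, centroid at (200.00, 23.33).
ΣA = 45423.45 mm²
ΣAx̄ = (30600.00)(90.00) + (12723.45)(90.00) + (2100.00)(200.00) = 4319110.52 mm³
ΣAȳ = (30600.00)(85.00) + (12723.45)(208.20) + (2100.00)(23.33) = 5298986.54 mm³
x̄ = 4319110.52 / 45423.45 = 95.09 mm
ȳ = 5298986.54 / 45423.45 = 116.66 mm

x̄ = 95.09 mm, ȳ = 116.66 mm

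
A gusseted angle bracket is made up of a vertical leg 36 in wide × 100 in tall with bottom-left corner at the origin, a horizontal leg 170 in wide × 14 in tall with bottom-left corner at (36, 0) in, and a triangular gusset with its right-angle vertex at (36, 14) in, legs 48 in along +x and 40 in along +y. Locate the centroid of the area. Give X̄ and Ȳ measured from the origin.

Part | A | x̄ᵢ | ȳᵢ | A·x̄ᵢ | A·ȳᵢ
vertical leg | 3600.00 | 18.00 | 50.00 | 64800.00 | 180000.00
horizontal leg | 2380.00 | 121.00 | 7.00 | 287980.00 | 16660.00
gusset | 960.00 | 52.00 | 27.33 | 49920.00 | 26240.00
Σ | 6940.00 |  |  | 402700.00 | 222900.00
X̄ = 402700.00 / 6940.00 = 58.03 in
Ȳ = 222900.00 / 6940.00 = 32.12 in

X̄ = 58.03 in, Ȳ = 32.12 in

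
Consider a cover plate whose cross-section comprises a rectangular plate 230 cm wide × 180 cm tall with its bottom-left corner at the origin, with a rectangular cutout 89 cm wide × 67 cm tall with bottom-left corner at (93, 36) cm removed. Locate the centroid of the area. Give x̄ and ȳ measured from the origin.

plate: A = 230 × 180 = 41400.00, centroid at (115.00, 90.00).
hole: A = −(89 × 67) = -5963.00, centroid at (137.50, 69.50).
ΣA = 35437.00 cm², ΣAx̄ = 3941087.50 cm³, ΣAȳ = 3311571.50 cm³.
x̄ = 3941087.50/35437.00 = 111.21 cm; ȳ = 3311571.50/35437.00 = 93.45 cm.

x̄ = 111.21 cm, ȳ = 93.45 cm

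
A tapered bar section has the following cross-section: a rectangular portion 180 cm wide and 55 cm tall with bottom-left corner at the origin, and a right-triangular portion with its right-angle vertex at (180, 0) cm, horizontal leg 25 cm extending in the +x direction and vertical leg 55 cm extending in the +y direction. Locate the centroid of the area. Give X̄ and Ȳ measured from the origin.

rectangular portion: A = 180 × 55 = 9900.00, centroid at (90.00, 27.50).
triangular portion: A = ½·25·55 = 687.50, centroid at (188.33, 18.33).
ΣA = 10587.50 cm², ΣAX̄ = 1020479.17 cm³, ΣAȲ = 284854.17 cm³.
X̄ = 1020479.17/10587.50 = 96.39 cm; Ȳ = 284854.17/10587.50 = 26.90 cm.

X̄ = 96.39 cm, Ȳ = 26.90 cm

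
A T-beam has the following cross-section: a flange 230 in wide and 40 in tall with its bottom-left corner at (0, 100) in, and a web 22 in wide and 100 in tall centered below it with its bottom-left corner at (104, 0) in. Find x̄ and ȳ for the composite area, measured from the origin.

x̄ = 115.00 in, ȳ = 106.49 in

web: A = 22 × 100 = 2200.00, centroid at (115.00, 50.00).
flange: A = 230 × 40 = 9200.00, centroid at (115.00, 120.00).
ΣA = 11400.00 in²
ΣAx̄ = (2200.00)(115.00) + (9200.00)(115.00) = 1311000.00 in³
ΣAȳ = (2200.00)(50.00) + (9200.00)(120.00) = 1214000.00 in³
x̄ = 1311000.00 / 11400.00 = 115.00 in
ȳ = 1214000.00 / 11400.00 = 106.49 in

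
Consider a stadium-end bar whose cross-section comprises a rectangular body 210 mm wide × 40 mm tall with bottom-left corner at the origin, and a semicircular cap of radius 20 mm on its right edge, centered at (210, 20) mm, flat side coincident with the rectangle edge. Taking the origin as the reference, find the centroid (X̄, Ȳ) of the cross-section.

X̄ = 112.90 mm, Ȳ = 20.00 mm

rectangular body: A = 210 × 40 = 8400.00, centroid at (105.00, 20.00).
semicircular end: A = ½π·20² = 628.32, centroid at (218.49, 20.00).
ΣA = 9028.32 mm², ΣAX̄ = 1019280.22 mm³, ΣAȲ = 180566.37 mm³.
X̄ = 1019280.22/9028.32 = 112.90 mm; Ȳ = 180566.37/9028.32 = 20.00 mm.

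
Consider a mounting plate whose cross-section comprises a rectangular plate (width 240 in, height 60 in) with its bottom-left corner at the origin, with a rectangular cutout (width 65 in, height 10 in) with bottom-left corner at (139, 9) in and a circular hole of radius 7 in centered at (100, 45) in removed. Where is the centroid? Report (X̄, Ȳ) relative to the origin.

X̄ = 117.76 in, Ȳ = 30.60 in

plate: A = 240 × 60 = 14400.00, centroid at (120.00, 30.00).
hole 1: A = −(65 × 10) = -650.00, centroid at (171.50, 14.00).
hole 2: A = −π·7² = -153.94, centroid at (100.00, 45.00).
ΣA = 13596.06 in², ΣAX̄ = 1601131.20 in³, ΣAȲ = 415972.79 in³.
X̄ = 1601131.20/13596.06 = 117.76 in; Ȳ = 415972.79/13596.06 = 30.60 in.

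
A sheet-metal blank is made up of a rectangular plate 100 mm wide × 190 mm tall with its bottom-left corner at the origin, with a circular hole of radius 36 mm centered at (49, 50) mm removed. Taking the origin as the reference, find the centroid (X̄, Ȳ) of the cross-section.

X̄ = 50.27 mm, Ȳ = 107.27 mm

plate: A = 100 × 190 = 19000.00, centroid at (50.00, 95.00).
hole: A = −π·36² = -4071.50, centroid at (49.00, 50.00).
ΣA = 14928.50 mm²
ΣAX̄ = (19000.00)(50.00) + (-4071.50)(49.00) = 750496.30 mm³
ΣAȲ = (19000.00)(95.00) + (-4071.50)(50.00) = 1601424.80 mm³
X̄ = 750496.30 / 14928.50 = 50.27 mm
Ȳ = 1601424.80 / 14928.50 = 107.27 mm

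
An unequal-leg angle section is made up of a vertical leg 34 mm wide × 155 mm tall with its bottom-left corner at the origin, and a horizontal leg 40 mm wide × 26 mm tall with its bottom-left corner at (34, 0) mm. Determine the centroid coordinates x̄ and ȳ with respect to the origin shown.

Part | A | x̄ᵢ | ȳᵢ | A·x̄ᵢ | A·ȳᵢ
vertical leg | 5270.00 | 17.00 | 77.50 | 89590.00 | 408425.00
horizontal leg | 1040.00 | 54.00 | 13.00 | 56160.00 | 13520.00
Σ | 6310.00 |  |  | 145750.00 | 421945.00
x̄ = 145750.00 / 6310.00 = 23.10 mm
ȳ = 421945.00 / 6310.00 = 66.87 mm

x̄ = 23.10 mm, ȳ = 66.87 mm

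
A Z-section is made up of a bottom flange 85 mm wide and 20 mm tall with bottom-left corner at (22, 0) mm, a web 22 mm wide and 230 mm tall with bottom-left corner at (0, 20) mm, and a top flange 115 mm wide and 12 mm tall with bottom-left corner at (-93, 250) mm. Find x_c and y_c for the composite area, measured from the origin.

x_c = 14.29 mm, y_c = 129.41 mm

bottom flange: A = 85 × 20 = 1700.00, centroid at (64.50, 10.00).
web: A = 22 × 230 = 5060.00, centroid at (11.00, 135.00).
top flange: A = 115 × 12 = 1380.00, centroid at (-35.50, 256.00).
ΣA = 8140.00 mm²
ΣAx_c = (1700.00)(64.50) + (5060.00)(11.00) + (1380.00)(-35.50) = 116320.00 mm³
ΣAy_c = (1700.00)(10.00) + (5060.00)(135.00) + (1380.00)(256.00) = 1053380.00 mm³
x_c = 116320.00 / 8140.00 = 14.29 mm
y_c = 1053380.00 / 8140.00 = 129.41 mm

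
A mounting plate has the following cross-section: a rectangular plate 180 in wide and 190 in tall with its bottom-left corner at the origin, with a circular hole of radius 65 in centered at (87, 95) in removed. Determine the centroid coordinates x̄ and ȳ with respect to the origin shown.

plate: A = 180 × 190 = 34200.00, centroid at (90.00, 95.00).
hole: A = −π·65² = -13273.23, centroid at (87.00, 95.00).
ΣA = 20926.77 in²
ΣAx̄ = (34200.00)(90.00) + (-13273.23)(87.00) = 1923229.08 in³
ΣAȳ = (34200.00)(95.00) + (-13273.23)(95.00) = 1988043.25 in³
x̄ = 1923229.08 / 20926.77 = 91.90 in
ȳ = 1988043.25 / 20926.77 = 95.00 in

x̄ = 91.90 in, ȳ = 95.00 in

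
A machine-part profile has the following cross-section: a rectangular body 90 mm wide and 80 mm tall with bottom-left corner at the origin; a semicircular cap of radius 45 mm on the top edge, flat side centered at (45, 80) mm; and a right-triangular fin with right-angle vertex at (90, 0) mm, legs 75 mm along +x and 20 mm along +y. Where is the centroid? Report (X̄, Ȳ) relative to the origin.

rectangular body: A = 90 × 80 = 7200.00, centroid at (45.00, 40.00).
semicircular top: A = ½π·45² = 3180.86, centroid at (45.00, 99.10).
triangular fin: A = ½·75·20 = 750.00, centroid at (115.00, 6.67).
ΣA = 11130.86 mm², ΣAX̄ = 553388.82 mm³, ΣAȲ = 608219.00 mm³.
X̄ = 553388.82/11130.86 = 49.72 mm; Ȳ = 608219.00/11130.86 = 54.64 mm.

X̄ = 49.72 mm, Ȳ = 54.64 mm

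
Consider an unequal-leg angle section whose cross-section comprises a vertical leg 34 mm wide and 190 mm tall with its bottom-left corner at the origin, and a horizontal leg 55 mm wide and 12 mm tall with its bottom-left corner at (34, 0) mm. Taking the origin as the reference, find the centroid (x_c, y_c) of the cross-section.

x_c = 21.12 mm, y_c = 86.75 mm

vertical leg: A = 34 × 190 = 6460.00, centroid at (17.00, 95.00).
horizontal leg: A = 55 × 12 = 660.00, centroid at (61.50, 6.00).
ΣA = 7120.00 mm², ΣAx_c = 150410.00 mm³, ΣAy_c = 617660.00 mm³.
x_c = 150410.00/7120.00 = 21.12 mm; y_c = 617660.00/7120.00 = 86.75 mm.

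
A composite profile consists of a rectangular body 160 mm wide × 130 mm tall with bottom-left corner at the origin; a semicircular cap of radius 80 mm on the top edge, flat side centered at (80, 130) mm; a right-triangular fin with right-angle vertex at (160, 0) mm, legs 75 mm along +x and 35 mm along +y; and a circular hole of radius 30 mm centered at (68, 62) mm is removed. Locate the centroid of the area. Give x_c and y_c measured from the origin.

x_c = 85.85 mm, y_c = 96.81 mm

rectangular body: A = 160 × 130 = 20800.00, centroid at (80.00, 65.00).
semicircular top: A = ½π·80² = 10053.10, centroid at (80.00, 163.95).
triangular fin: A = ½·75·35 = 1312.50, centroid at (185.00, 11.67).
hole: A = −π·30² = -2827.43, centroid at (68.00, 62.00).
ΣA = 29338.16 mm², ΣAx_c = 2518794.75 mm³, ΣAy_c = 2840247.51 mm³.
x_c = 2518794.75/29338.16 = 85.85 mm; y_c = 2840247.51/29338.16 = 96.81 mm.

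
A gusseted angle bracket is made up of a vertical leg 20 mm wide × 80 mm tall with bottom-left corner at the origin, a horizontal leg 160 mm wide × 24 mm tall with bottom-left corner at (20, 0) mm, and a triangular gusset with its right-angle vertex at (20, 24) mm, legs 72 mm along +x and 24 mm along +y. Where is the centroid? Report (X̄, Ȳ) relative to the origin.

X̄ = 69.48 mm, Ȳ = 21.85 mm

vertical leg: A = 20 × 80 = 1600.00, centroid at (10.00, 40.00).
horizontal leg: A = 160 × 24 = 3840.00, centroid at (100.00, 12.00).
gusset: A = ½·72·24 = 864.00, centroid at (44.00, 32.00).
ΣA = 6304.00 mm²
ΣAX̄ = (1600.00)(10.00) + (3840.00)(100.00) + (864.00)(44.00) = 438016.00 mm³
ΣAȲ = (1600.00)(40.00) + (3840.00)(12.00) + (864.00)(32.00) = 137728.00 mm³
X̄ = 438016.00 / 6304.00 = 69.48 mm
Ȳ = 137728.00 / 6304.00 = 21.85 mm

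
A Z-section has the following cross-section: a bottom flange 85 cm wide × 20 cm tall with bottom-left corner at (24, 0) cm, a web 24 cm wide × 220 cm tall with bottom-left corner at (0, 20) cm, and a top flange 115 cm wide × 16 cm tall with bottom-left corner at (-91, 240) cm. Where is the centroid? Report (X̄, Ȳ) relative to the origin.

bottom flange: A = 85 × 20 = 1700.00, centroid at (66.50, 10.00).
web: A = 24 × 220 = 5280.00, centroid at (12.00, 130.00).
top flange: A = 115 × 16 = 1840.00, centroid at (-33.50, 248.00).
ΣA = 8820.00 cm², ΣAX̄ = 114770.00 cm³, ΣAȲ = 1159720.00 cm³.
X̄ = 114770.00/8820.00 = 13.01 cm; Ȳ = 1159720.00/8820.00 = 131.49 cm.

X̄ = 13.01 cm, Ȳ = 131.49 cm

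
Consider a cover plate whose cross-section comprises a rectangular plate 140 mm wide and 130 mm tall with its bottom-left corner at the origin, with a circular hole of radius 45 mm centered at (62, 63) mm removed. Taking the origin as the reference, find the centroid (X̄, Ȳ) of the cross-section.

X̄ = 74.30 mm, Ȳ = 66.07 mm

Part | A | x̄ᵢ | ȳᵢ | A·x̄ᵢ | A·ȳᵢ
plate | 18200.00 | 70.00 | 65.00 | 1274000.00 | 1183000.00
hole | -6361.73 | 62.00 | 63.00 | -394426.96 | -400788.68
Σ | 11838.27 |  |  | 879573.04 | 782211.32
X̄ = 879573.04 / 11838.27 = 74.30 mm
Ȳ = 782211.32 / 11838.27 = 66.07 mm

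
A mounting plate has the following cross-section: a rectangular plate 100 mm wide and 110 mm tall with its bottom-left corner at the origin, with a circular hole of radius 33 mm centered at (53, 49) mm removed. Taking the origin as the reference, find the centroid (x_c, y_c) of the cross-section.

plate: A = 100 × 110 = 11000.00, centroid at (50.00, 55.00).
hole: A = −π·33² = -3421.19, centroid at (53.00, 49.00).
ΣA = 7578.81 mm²
ΣAx_c = (11000.00)(50.00) + (-3421.19)(53.00) = 368676.70 mm³
ΣAy_c = (11000.00)(55.00) + (-3421.19)(49.00) = 437361.47 mm³
x_c = 368676.70 / 7578.81 = 48.65 mm
y_c = 437361.47 / 7578.81 = 57.71 mm

x_c = 48.65 mm, y_c = 57.71 mm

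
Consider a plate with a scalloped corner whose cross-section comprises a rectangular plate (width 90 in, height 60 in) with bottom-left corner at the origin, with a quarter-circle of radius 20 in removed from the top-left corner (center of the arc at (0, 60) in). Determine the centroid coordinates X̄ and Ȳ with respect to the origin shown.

X̄ = 47.26 in, Ȳ = 28.67 in

plate: A = 90 × 60 = 5400.00, centroid at (45.00, 30.00).
removed quarter-circle: A = −¼π·20² = -314.16, centroid at (8.49, 51.51).
ΣA = 5085.84 in²
ΣAX̄ = (5400.00)(45.00) + (-314.16)(8.49) = 240333.33 in³
ΣAȲ = (5400.00)(30.00) + (-314.16)(51.51) = 145817.11 in³
X̄ = 240333.33 / 5085.84 = 47.26 in
Ȳ = 145817.11 / 5085.84 = 28.67 in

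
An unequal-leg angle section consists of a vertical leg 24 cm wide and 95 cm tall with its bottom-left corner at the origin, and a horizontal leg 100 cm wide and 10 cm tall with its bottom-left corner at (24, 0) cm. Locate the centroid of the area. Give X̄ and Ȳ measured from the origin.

X̄ = 30.90 cm, Ȳ = 34.54 cm

Part | A | x̄ᵢ | ȳᵢ | A·x̄ᵢ | A·ȳᵢ
vertical leg | 2280.00 | 12.00 | 47.50 | 27360.00 | 108300.00
horizontal leg | 1000.00 | 74.00 | 5.00 | 74000.00 | 5000.00
Σ | 3280.00 |  |  | 101360.00 | 113300.00
X̄ = 101360.00 / 3280.00 = 30.90 cm
Ȳ = 113300.00 / 3280.00 = 34.54 cm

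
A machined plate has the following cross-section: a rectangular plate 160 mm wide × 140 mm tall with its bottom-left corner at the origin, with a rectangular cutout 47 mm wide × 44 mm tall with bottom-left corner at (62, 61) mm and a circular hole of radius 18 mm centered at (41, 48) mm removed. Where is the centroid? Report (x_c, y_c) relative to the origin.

Part | A | x̄ᵢ | ȳᵢ | A·x̄ᵢ | A·ȳᵢ
plate | 22400.00 | 80.00 | 70.00 | 1792000.00 | 1568000.00
hole 1 | -2068.00 | 85.50 | 83.00 | -176814.00 | -171644.00
hole 2 | -1017.88 | 41.00 | 48.00 | -41732.92 | -48858.05
Σ | 19314.12 |  |  | 1573453.08 | 1347497.95
x_c = 1573453.08 / 19314.12 = 81.47 mm
y_c = 1347497.95 / 19314.12 = 69.77 mm

x_c = 81.47 mm, y_c = 69.77 mm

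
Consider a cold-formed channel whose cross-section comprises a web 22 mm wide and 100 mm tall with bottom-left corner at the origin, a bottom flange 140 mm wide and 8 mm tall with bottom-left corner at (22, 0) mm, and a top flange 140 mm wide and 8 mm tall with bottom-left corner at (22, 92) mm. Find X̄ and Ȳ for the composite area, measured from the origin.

Part | A | x̄ᵢ | ȳᵢ | A·x̄ᵢ | A·ȳᵢ
web | 2200.00 | 11.00 | 50.00 | 24200.00 | 110000.00
bottom flange | 1120.00 | 92.00 | 4.00 | 103040.00 | 4480.00
top flange | 1120.00 | 92.00 | 96.00 | 103040.00 | 107520.00
Σ | 4440.00 |  |  | 230280.00 | 222000.00
X̄ = 230280.00 / 4440.00 = 51.86 mm
Ȳ = 222000.00 / 4440.00 = 50.00 mm

X̄ = 51.86 mm, Ȳ = 50.00 mm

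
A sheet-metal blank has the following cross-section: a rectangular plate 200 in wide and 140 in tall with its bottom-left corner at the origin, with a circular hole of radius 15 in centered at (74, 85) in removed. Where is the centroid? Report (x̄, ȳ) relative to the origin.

x̄ = 100.67 in, ȳ = 69.61 in

plate: A = 200 × 140 = 28000.00, centroid at (100.00, 70.00).
hole: A = −π·15² = -706.86, centroid at (74.00, 85.00).
ΣA = 27293.14 in²
ΣAx̄ = (28000.00)(100.00) + (-706.86)(74.00) = 2747692.48 in³
ΣAȳ = (28000.00)(70.00) + (-706.86)(85.00) = 1899917.04 in³
x̄ = 2747692.48 / 27293.14 = 100.67 in
ȳ = 1899917.04 / 27293.14 = 69.61 in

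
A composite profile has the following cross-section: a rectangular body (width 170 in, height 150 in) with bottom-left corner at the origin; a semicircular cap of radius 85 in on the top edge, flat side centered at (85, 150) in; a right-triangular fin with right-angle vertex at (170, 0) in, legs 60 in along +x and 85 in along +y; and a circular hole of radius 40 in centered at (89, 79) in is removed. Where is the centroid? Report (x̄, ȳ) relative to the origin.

rectangular body: A = 170 × 150 = 25500.00, centroid at (85.00, 75.00).
semicircular top: A = ½π·85² = 11349.00, centroid at (85.00, 186.08).
triangular fin: A = ½·60·85 = 2550.00, centroid at (190.00, 28.33).
hole: A = −π·40² = -5026.55, centroid at (89.00, 79.00).
ΣA = 34372.46 in², ΣAx̄ = 3169302.50 in³, ΣAȳ = 3699419.87 in³.
x̄ = 3169302.50/34372.46 = 92.20 in; ȳ = 3699419.87/34372.46 = 107.63 in.

x̄ = 92.20 in, ȳ = 107.63 in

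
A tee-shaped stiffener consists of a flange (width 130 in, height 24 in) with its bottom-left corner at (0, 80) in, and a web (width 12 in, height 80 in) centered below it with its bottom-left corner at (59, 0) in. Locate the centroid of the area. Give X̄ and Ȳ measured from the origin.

X̄ = 65.00 in, Ȳ = 79.76 in

web: A = 12 × 80 = 960.00, centroid at (65.00, 40.00).
flange: A = 130 × 24 = 3120.00, centroid at (65.00, 92.00).
ΣA = 4080.00 in²
ΣAX̄ = (960.00)(65.00) + (3120.00)(65.00) = 265200.00 in³
ΣAȲ = (960.00)(40.00) + (3120.00)(92.00) = 325440.00 in³
X̄ = 265200.00 / 4080.00 = 65.00 in
Ȳ = 325440.00 / 4080.00 = 79.76 in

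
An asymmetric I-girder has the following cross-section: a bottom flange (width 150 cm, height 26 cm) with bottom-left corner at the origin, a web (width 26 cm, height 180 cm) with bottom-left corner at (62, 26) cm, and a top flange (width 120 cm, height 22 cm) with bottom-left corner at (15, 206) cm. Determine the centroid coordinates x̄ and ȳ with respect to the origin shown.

x̄ = 75.00 cm, ȳ = 103.96 cm

bottom flange: A = 150 × 26 = 3900.00, centroid at (75.00, 13.00).
web: A = 26 × 180 = 4680.00, centroid at (75.00, 116.00).
top flange: A = 120 × 22 = 2640.00, centroid at (75.00, 217.00).
ΣA = 11220.00 cm²
ΣAx̄ = (3900.00)(75.00) + (4680.00)(75.00) + (2640.00)(75.00) = 841500.00 cm³
ΣAȳ = (3900.00)(13.00) + (4680.00)(116.00) + (2640.00)(217.00) = 1166460.00 cm³
x̄ = 841500.00 / 11220.00 = 75.00 cm
ȳ = 1166460.00 / 11220.00 = 103.96 cm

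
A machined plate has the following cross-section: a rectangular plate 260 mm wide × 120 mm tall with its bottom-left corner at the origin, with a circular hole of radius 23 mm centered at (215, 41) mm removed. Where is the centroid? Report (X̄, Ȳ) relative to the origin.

X̄ = 125.22 mm, Ȳ = 61.07 mm

plate: A = 260 × 120 = 31200.00, centroid at (130.00, 60.00).
hole: A = −π·23² = -1661.90, centroid at (215.00, 41.00).
ΣA = 29538.10 mm²
ΣAX̄ = (31200.00)(130.00) + (-1661.90)(215.00) = 3698690.96 mm³
ΣAȲ = (31200.00)(60.00) + (-1661.90)(41.00) = 1803862.00 mm³
X̄ = 3698690.96 / 29538.10 = 125.22 mm
Ȳ = 1803862.00 / 29538.10 = 61.07 mm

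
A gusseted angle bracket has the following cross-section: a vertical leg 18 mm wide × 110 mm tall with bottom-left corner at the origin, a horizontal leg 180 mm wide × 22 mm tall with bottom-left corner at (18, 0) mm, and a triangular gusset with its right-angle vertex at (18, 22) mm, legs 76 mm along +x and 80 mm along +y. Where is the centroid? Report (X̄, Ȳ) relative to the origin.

Part | A | x̄ᵢ | ȳᵢ | A·x̄ᵢ | A·ȳᵢ
vertical leg | 1980.00 | 9.00 | 55.00 | 17820.00 | 108900.00
horizontal leg | 3960.00 | 108.00 | 11.00 | 427680.00 | 43560.00
gusset | 3040.00 | 43.33 | 48.67 | 131733.33 | 147946.67
Σ | 8980.00 |  |  | 577233.33 | 300406.67
X̄ = 577233.33 / 8980.00 = 64.28 mm
Ȳ = 300406.67 / 8980.00 = 33.45 mm

X̄ = 64.28 mm, Ȳ = 33.45 mm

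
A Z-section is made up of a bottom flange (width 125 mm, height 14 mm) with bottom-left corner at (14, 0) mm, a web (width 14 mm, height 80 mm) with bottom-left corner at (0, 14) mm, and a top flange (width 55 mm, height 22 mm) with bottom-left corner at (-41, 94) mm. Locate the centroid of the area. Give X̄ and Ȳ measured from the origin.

X̄ = 30.73 mm, Ȳ = 48.97 mm

bottom flange: A = 125 × 14 = 1750.00, centroid at (76.50, 7.00).
web: A = 14 × 80 = 1120.00, centroid at (7.00, 54.00).
top flange: A = 55 × 22 = 1210.00, centroid at (-13.50, 105.00).
ΣA = 4080.00 mm², ΣAX̄ = 125380.00 mm³, ΣAȲ = 199780.00 mm³.
X̄ = 125380.00/4080.00 = 30.73 mm; Ȳ = 199780.00/4080.00 = 48.97 mm.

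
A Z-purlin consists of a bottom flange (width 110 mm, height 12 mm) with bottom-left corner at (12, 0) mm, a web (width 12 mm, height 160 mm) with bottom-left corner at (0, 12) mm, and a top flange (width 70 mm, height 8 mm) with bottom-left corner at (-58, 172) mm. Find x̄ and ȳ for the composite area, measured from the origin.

Part | A | x̄ᵢ | ȳᵢ | A·x̄ᵢ | A·ȳᵢ
bottom flange | 1320.00 | 67.00 | 6.00 | 88440.00 | 7920.00
web | 1920.00 | 6.00 | 92.00 | 11520.00 | 176640.00
top flange | 560.00 | -23.00 | 176.00 | -12880.00 | 98560.00
Σ | 3800.00 |  |  | 87080.00 | 283120.00
x̄ = 87080.00 / 3800.00 = 22.92 mm
ȳ = 283120.00 / 3800.00 = 74.51 mm

x̄ = 22.92 mm, ȳ = 74.51 mm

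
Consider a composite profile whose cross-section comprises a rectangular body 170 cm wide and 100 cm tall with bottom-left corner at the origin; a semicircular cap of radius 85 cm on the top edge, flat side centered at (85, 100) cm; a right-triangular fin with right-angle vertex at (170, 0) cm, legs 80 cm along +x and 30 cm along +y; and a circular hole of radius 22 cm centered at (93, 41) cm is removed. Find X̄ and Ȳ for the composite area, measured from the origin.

rectangular body: A = 170 × 100 = 17000.00, centroid at (85.00, 50.00).
semicircular top: A = ½π·85² = 11349.00, centroid at (85.00, 136.08).
triangular fin: A = ½·80·30 = 1200.00, centroid at (196.67, 10.00).
hole: A = −π·22² = -1520.53, centroid at (93.00, 41.00).
ΣA = 28028.47 cm²
ΣAX̄ = (17000.00)(85.00) + (11349.00)(85.00) + (1200.00)(196.67) + (-1520.53)(93.00) = 2504255.93 cm³
ΣAȲ = (17000.00)(50.00) + (11349.00)(136.08) + (1200.00)(10.00) + (-1520.53)(41.00) = 2343975.25 cm³
X̄ = 2504255.93 / 28028.47 = 89.35 cm
Ȳ = 2343975.25 / 28028.47 = 83.63 cm

X̄ = 89.35 cm, Ȳ = 83.63 cm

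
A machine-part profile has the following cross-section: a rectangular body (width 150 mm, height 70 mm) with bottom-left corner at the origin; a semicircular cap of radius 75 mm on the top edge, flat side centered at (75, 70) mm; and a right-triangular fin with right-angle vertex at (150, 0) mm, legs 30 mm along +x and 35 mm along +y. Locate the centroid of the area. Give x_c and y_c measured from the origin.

x_c = 77.25 mm, y_c = 64.12 mm

rectangular body: A = 150 × 70 = 10500.00, centroid at (75.00, 35.00).
semicircular top: A = ½π·75² = 8835.73, centroid at (75.00, 101.83).
triangular fin: A = ½·30·35 = 525.00, centroid at (160.00, 11.67).
ΣA = 19860.73 mm²
ΣAx_c = (10500.00)(75.00) + (8835.73)(75.00) + (525.00)(160.00) = 1534179.70 mm³
ΣAy_c = (10500.00)(35.00) + (8835.73)(101.83) + (525.00)(11.67) = 1273376.05 mm³
x_c = 1534179.70 / 19860.73 = 77.25 mm
y_c = 1273376.05 / 19860.73 = 64.12 mm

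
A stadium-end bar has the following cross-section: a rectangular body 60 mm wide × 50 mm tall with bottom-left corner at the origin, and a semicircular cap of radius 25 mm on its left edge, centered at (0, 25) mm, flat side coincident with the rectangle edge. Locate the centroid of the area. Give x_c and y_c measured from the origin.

rectangular body: A = 60 × 50 = 3000.00, centroid at (30.00, 25.00).
semicircular end: A = ½π·25² = 981.75, centroid at (-10.61, 25.00).
ΣA = 3981.75 mm², ΣAx_c = 79583.33 mm³, ΣAy_c = 99543.69 mm³.
x_c = 79583.33/3981.75 = 19.99 mm; y_c = 99543.69/3981.75 = 25.00 mm.

x_c = 19.99 mm, y_c = 25.00 mm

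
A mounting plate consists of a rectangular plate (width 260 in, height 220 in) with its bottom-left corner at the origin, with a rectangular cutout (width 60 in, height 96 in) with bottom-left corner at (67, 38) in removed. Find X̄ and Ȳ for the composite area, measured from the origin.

plate: A = 260 × 220 = 57200.00, centroid at (130.00, 110.00).
hole: A = −(60 × 96) = -5760.00, centroid at (97.00, 86.00).
ΣA = 51440.00 in²
ΣAX̄ = (57200.00)(130.00) + (-5760.00)(97.00) = 6877280.00 in³
ΣAȲ = (57200.00)(110.00) + (-5760.00)(86.00) = 5796640.00 in³
X̄ = 6877280.00 / 51440.00 = 133.70 in
Ȳ = 5796640.00 / 51440.00 = 112.69 in

X̄ = 133.70 in, Ȳ = 112.69 in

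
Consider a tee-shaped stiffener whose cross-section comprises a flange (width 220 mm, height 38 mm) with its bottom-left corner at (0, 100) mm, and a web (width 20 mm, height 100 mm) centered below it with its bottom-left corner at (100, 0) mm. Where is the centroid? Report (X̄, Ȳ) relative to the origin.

X̄ = 110.00 mm, Ȳ = 105.68 mm

Part | A | x̄ᵢ | ȳᵢ | A·x̄ᵢ | A·ȳᵢ
web | 2000.00 | 110.00 | 50.00 | 220000.00 | 100000.00
flange | 8360.00 | 110.00 | 119.00 | 919600.00 | 994840.00
Σ | 10360.00 |  |  | 1139600.00 | 1094840.00
X̄ = 1139600.00 / 10360.00 = 110.00 mm
Ȳ = 1094840.00 / 10360.00 = 105.68 mm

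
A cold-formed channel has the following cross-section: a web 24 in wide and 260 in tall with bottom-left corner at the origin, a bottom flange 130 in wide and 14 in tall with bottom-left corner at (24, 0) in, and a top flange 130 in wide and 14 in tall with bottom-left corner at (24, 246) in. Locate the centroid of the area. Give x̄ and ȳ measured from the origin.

x̄ = 40.37 in, ȳ = 130.00 in

web: A = 24 × 260 = 6240.00, centroid at (12.00, 130.00).
bottom flange: A = 130 × 14 = 1820.00, centroid at (89.00, 7.00).
top flange: A = 130 × 14 = 1820.00, centroid at (89.00, 253.00).
ΣA = 9880.00 in², ΣAx̄ = 398840.00 in³, ΣAȳ = 1284400.00 in³.
x̄ = 398840.00/9880.00 = 40.37 in; ȳ = 1284400.00/9880.00 = 130.00 in.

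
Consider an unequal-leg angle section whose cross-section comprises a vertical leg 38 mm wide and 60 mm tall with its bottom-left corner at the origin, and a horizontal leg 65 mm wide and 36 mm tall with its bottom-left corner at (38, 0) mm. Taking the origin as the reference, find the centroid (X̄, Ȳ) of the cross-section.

vertical leg: A = 38 × 60 = 2280.00, centroid at (19.00, 30.00).
horizontal leg: A = 65 × 36 = 2340.00, centroid at (70.50, 18.00).
ΣA = 4620.00 mm², ΣAX̄ = 208290.00 mm³, ΣAȲ = 110520.00 mm³.
X̄ = 208290.00/4620.00 = 45.08 mm; Ȳ = 110520.00/4620.00 = 23.92 mm.

X̄ = 45.08 mm, Ȳ = 23.92 mm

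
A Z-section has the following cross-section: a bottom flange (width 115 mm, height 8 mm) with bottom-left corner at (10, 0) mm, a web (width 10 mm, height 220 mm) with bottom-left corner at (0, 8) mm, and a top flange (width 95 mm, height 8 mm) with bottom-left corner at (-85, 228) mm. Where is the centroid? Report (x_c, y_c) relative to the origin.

bottom flange: A = 115 × 8 = 920.00, centroid at (67.50, 4.00).
web: A = 10 × 220 = 2200.00, centroid at (5.00, 118.00).
top flange: A = 95 × 8 = 760.00, centroid at (-37.50, 232.00).
ΣA = 3880.00 mm², ΣAx_c = 44600.00 mm³, ΣAy_c = 439600.00 mm³.
x_c = 44600.00/3880.00 = 11.49 mm; y_c = 439600.00/3880.00 = 113.30 mm.

x_c = 11.49 mm, y_c = 113.30 mm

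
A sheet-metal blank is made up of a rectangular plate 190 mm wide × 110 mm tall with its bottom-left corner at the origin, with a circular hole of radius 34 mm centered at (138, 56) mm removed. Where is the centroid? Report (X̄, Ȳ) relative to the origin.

plate: A = 190 × 110 = 20900.00, centroid at (95.00, 55.00).
hole: A = −π·34² = -3631.68, centroid at (138.00, 56.00).
ΣA = 17268.32 mm², ΣAX̄ = 1484328.01 mm³, ΣAȲ = 946125.86 mm³.
X̄ = 1484328.01/17268.32 = 85.96 mm; Ȳ = 946125.86/17268.32 = 54.79 mm.

X̄ = 85.96 mm, Ȳ = 54.79 mm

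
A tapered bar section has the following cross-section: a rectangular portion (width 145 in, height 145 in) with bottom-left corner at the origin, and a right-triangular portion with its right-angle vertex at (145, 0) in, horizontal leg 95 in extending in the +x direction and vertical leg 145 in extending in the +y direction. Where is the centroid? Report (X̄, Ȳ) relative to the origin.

X̄ = 98.20 in, Ȳ = 66.54 in

rectangular portion: A = 145 × 145 = 21025.00, centroid at (72.50, 72.50).
triangular portion: A = ½·95·145 = 6887.50, centroid at (176.67, 48.33).
ΣA = 27912.50 in², ΣAX̄ = 2741104.17 in³, ΣAȲ = 1857208.33 in³.
X̄ = 2741104.17/27912.50 = 98.20 in; Ȳ = 1857208.33/27912.50 = 66.54 in.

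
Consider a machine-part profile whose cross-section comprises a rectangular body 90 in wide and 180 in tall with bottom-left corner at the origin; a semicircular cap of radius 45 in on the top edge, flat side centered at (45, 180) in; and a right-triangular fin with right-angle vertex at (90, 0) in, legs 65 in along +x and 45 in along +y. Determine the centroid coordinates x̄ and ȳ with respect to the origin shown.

Part | A | x̄ᵢ | ȳᵢ | A·x̄ᵢ | A·ȳᵢ
rectangular body | 16200.00 | 45.00 | 90.00 | 729000.00 | 1458000.00
semicircular top | 3180.86 | 45.00 | 199.10 | 143138.82 | 633305.26
triangular fin | 1462.50 | 111.67 | 15.00 | 163312.50 | 21937.50
Σ | 20843.36 |  |  | 1035451.32 | 2113242.76
x̄ = 1035451.32 / 20843.36 = 49.68 in
ȳ = 2113242.76 / 20843.36 = 101.39 in

x̄ = 49.68 in, ȳ = 101.39 in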